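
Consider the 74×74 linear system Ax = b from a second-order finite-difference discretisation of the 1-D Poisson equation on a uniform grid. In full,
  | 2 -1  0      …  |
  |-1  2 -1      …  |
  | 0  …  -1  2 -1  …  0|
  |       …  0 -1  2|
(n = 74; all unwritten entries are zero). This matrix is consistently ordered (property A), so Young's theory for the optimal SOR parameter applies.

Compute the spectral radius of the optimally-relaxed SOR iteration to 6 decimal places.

ρ_SOR = 0.919615

ρ_J = max_k |cos(kπ/75)| = cos(π/75) = 0.999123
1 − cos²(π/75) = sin²(π/75) ⇒ √(1−ρ_J²) = sin(π/75) = 0.0418757.
Young: ω* = 2/(1+√(1−ρ_J²)) = 2/(1+0.0418757) = 2/1.0418757 = 1.919615.
ρ_SOR = ω* − 1 ≈ 0.919615.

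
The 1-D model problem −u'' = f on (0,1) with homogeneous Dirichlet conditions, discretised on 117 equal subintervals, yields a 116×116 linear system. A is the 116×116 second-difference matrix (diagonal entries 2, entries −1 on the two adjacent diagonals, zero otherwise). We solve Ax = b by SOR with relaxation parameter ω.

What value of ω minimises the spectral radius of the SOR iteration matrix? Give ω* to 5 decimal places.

ω* = 1.94771

ρ_J = max_k |cos(kπ/117)| = cos(π/117) = 0.99964
1 − cos²(π/117) = sin²(π/117) ⇒ √(1−ρ_J²) = sin(π/117) = 0.026848.
Young: ω* = 2/(1+√(1−ρ_J²)) = 2/(1+0.026848) = 2/1.026848 = 1.94771.
Hence ρ(B_{ω*}) = 1.94771 − 1 = 0.94771.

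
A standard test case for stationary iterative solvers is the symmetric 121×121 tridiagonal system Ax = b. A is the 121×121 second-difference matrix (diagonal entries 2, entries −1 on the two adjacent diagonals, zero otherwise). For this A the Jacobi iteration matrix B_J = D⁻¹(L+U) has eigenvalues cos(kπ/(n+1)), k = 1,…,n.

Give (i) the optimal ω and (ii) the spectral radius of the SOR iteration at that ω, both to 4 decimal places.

B_J for the 121×121 system has eigenvalues cos(kπ/122); ρ_J = cos(π/122) = 0.9997.
1 − cos²(π/122) = sin²(π/122) ⇒ √(1−ρ_J²) = sin(π/122) = 0.02575.
[ω*] 2 ÷ (1 + 0.02575) = 2 ÷ 1.02575 = 1.9498.
[ρ_SOR] ω* − 1 = 0.9498.

ω* = 1.9498, ρ_SOR = 0.9498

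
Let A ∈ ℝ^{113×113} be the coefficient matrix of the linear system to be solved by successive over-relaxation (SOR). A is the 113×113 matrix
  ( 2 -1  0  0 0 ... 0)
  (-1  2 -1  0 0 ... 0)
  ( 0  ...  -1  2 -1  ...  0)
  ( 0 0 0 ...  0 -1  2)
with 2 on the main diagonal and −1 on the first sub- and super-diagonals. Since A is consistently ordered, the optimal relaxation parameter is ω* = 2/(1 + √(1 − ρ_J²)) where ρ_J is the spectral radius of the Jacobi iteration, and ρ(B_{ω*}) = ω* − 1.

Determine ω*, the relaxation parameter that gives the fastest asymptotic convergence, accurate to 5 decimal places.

ρ_J = max_k |cos(kπ/114)| = cos(π/114) = 0.99962
√(1 − cos²(π/114)) = sin(π/114) ≈ 0.027554.
ω* = 2 / (1 + 0.027554) = 2 / 1.027554 ≈ 1.94637.
ρ_SOR = ω* − 1 ≈ 0.94637.

ω* = 1.94637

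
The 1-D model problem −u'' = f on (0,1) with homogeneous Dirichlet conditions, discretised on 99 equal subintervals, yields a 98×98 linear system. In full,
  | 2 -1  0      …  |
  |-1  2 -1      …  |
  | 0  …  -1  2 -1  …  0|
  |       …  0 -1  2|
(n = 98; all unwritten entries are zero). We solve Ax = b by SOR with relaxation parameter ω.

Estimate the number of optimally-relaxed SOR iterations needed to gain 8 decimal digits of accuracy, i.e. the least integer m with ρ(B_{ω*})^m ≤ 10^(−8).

[ρ_J] n=98: ρ(B_J) = cos(π/(n+1)) = cos(π/99) = 0.9994965.
√(1−ρ_J²) simplifies to sin(π/99) = 0.0317279.
Then 2/(1+√(1−ρ_J²)) = 2/(1+0.0317279); ω* = 2/1.0317279 = 1.9384956.
ρ_SOR = ω* − 1 = 1.9384956 − 1 = 0.9384956.
8·ln10 = 18.4207; −ln(0.9384956) = 0.0634771; m = ⌈18.4207/0.0634771⌉ = ⌈290.194⌉ = 291.

m = 291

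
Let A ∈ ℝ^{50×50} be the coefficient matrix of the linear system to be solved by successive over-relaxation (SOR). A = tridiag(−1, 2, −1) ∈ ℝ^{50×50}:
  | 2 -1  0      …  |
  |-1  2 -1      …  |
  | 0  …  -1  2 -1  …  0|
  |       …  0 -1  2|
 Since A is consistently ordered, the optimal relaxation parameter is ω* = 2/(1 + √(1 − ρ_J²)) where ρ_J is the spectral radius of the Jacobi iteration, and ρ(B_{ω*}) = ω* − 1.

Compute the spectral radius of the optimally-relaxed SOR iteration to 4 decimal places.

ρ_SOR = 0.8840

n=50: λ(B_J) = 1 − λ(A)/2 = cos(kπ/51); k=1 gives ρ_J = 0.9981.
√(1−ρ_J²) simplifies to sin(π/51) = 0.06156.
Young: ω* = 2/(1+√(1−ρ_J²)) = 2/(1+0.06156) = 2/1.06156 = 1.8840.
At ω = 1.8840 every |λ(B_ω)| = ω−1, so ρ_SOR = 0.8840.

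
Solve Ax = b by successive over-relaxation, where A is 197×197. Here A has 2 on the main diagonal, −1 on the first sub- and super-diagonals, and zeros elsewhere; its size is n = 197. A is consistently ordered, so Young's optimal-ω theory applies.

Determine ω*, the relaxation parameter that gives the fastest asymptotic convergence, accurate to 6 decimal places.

ρ_J = max_k |cos(kπ/198)| = cos(π/198) = 0.999874
√(1−ρ_J²) simplifies to sin(π/198) = 0.0158660.
ω* = 2 / (1 + 0.0158660) = 2 / 1.0158660 ≈ 1.968764.
ρ_SOR = ω* − 1 = 1.968764 − 1 = 0.968764.

ω* = 1.968764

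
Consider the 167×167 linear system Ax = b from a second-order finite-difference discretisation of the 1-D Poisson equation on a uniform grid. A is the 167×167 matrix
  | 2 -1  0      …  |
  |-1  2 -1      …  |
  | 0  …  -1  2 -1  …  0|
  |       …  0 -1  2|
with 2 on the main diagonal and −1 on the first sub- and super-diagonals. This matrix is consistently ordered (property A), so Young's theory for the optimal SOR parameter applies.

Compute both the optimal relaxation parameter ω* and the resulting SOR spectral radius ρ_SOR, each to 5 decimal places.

ω* = 1.96329, ρ_SOR = 0.96329

B_J for the 167×167 system has eigenvalues cos(kπ/168); ρ_J = cos(π/168) = 0.99983.
√(1−ρ_J²) = |sin(π/168)| = 0.018699
ω* = 2 / (1 + 0.018699) = 2 / 1.018699 ≈ 1.96329.
ρ_SOR = ω* − 1 = 1.96329 − 1 = 0.96329.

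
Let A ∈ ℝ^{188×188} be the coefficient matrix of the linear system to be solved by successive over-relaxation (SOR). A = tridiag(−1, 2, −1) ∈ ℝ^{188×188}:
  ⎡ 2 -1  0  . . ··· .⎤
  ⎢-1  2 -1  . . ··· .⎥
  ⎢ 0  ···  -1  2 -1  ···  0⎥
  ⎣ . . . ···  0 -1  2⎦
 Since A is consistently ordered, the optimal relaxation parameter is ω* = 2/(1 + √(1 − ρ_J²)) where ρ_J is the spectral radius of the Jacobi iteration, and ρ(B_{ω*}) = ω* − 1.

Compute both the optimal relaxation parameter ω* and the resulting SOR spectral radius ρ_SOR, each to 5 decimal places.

½·tridiag(1,0,1) at n=188: λ_k = cos(kπ/189); max |λ| at k=1 ⇒ ρ_J = cos(π/189) ≈ 0.99986.
√(1−ρ_J²) simplifies to sin(π/189) = 0.016621.
Young: ω* = 2/(1+√(1−ρ_J²)) = 2/(1+0.016621) = 2/1.016621 = 1.96730.
ρ_SOR = ω* − 1 ≈ 0.96730.

ω* = 1.96730, ρ_SOR = 0.96730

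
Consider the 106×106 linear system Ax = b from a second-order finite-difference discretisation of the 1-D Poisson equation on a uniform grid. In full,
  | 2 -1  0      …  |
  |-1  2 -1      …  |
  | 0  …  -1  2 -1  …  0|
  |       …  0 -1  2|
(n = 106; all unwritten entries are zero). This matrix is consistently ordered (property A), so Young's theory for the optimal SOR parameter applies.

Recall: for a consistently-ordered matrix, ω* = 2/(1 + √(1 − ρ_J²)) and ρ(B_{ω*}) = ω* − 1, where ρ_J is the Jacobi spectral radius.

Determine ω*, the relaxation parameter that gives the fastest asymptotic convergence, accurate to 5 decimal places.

ρ_J = max_k |cos(kπ/107)| = cos(π/107) = 0.99957
1 − cos²(π/107) = sin²(π/107) ⇒ √(1−ρ_J²) = sin(π/107) = 0.029356.
ω* = 2 / (1 + 0.029356) = 2 / 1.029356 ≈ 1.94296.
At ω = 1.94296 every |λ(B_ω)| = ω−1, so ρ_SOR = 0.94296.

ω* = 1.94296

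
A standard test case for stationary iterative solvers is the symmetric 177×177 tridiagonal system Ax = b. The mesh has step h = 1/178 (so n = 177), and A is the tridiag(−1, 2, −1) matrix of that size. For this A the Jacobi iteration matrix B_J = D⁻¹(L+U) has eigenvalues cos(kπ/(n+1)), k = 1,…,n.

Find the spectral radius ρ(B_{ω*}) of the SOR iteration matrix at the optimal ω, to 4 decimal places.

spectrum of D⁻¹(L+U) = {cos(kπ/178) : 1≤k≤177}; ρ_J = cos(π/178) = 0.9998.
√(1−ρ_J²) simplifies to sin(π/178) = 0.01765.
So ω* = 2/1.01765 = 1.9653 (Young).
ρ(B_{ω*}) = ω*−1 = 0.9653

ρ_SOR = 0.9653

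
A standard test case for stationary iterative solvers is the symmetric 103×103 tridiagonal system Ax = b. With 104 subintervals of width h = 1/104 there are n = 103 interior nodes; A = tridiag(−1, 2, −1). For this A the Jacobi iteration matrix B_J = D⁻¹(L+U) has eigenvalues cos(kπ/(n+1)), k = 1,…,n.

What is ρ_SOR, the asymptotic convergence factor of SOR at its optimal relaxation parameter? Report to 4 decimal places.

[ρ_J] n=103: ρ(B_J) = cos(π/(n+1)) = cos(π/104) = 0.9995.
root = sin(π/104) = 0.03020  (since 1−cos² = sin²).
ω* = 2/(1+0.03020) = 1.9414
[ρ_SOR] ω* − 1 = 0.9414.

ρ_SOR = 0.9414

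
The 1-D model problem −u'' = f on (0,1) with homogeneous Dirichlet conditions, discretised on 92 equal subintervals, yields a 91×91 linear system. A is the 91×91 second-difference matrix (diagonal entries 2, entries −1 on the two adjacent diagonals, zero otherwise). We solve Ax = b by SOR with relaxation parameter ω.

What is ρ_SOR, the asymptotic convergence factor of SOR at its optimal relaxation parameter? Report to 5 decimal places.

n=91: λ(B_J) = 1 − λ(A)/2 = cos(kπ/92); k=1 gives ρ_J = 0.99942.
√(1−ρ_J²) = |sin(π/92)| = 0.034141
Young: ω* = 2/(1+√(1−ρ_J²)) = 2/(1+0.034141) = 2/1.034141 = 1.93397.
[ρ_SOR] ω* − 1 = 0.93397.

ρ_SOR = 0.93397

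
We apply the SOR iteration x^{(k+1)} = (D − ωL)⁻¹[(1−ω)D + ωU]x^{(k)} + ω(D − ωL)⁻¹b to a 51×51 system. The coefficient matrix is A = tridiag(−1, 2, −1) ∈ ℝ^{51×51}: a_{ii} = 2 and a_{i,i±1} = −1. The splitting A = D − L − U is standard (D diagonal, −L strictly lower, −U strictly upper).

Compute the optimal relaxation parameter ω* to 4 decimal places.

[ρ_J] n=51: ρ(B_J) = cos(π/(n+1)) = cos(π/52) = 0.9982.
1 − cos²(π/52) = sin²(π/52) ⇒ √(1−ρ_J²) = sin(π/52) = 0.06038.
ω* = 2 / (1 + 0.06038) = 2 / 1.06038 ≈ 1.8861.
[ρ_SOR] ω* − 1 = 0.8861.

ω* = 1.8861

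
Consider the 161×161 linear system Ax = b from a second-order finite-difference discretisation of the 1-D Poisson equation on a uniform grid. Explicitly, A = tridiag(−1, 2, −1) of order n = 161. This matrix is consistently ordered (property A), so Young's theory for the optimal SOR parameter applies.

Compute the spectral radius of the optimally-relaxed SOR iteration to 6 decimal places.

[ρ_J] n=161: ρ(B_J) = cos(π/(n+1)) = cos(π/162) = 0.999812.
√(1−ρ_J²) simplifies to sin(π/162) = 0.0193913.
Then 2/(1+√(1−ρ_J²)) = 2/(1+0.0193913); ω* = 2/1.0193913 = 1.961955.
ρ_SOR = ω* − 1 = 1.961955 − 1 = 0.961955.

ρ_SOR = 0.961955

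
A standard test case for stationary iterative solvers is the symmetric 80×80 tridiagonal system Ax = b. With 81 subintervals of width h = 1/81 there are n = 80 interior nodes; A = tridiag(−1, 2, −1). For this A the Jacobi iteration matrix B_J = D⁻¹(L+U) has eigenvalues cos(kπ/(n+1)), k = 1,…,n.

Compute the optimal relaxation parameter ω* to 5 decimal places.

ρ_J = max_k |cos(kπ/81)| = cos(π/81) = 0.99925
√(1 − cos²(π/81)) = sin(π/81) ≈ 0.038775.
Young: ω* = 2/(1+√(1−ρ_J²)) = 2/(1+0.038775) = 2/1.038775 = 1.92534.
At ω = 1.92534 every |λ(B_ω)| = ω−1, so ρ_SOR = 0.92534.

ω* = 1.92534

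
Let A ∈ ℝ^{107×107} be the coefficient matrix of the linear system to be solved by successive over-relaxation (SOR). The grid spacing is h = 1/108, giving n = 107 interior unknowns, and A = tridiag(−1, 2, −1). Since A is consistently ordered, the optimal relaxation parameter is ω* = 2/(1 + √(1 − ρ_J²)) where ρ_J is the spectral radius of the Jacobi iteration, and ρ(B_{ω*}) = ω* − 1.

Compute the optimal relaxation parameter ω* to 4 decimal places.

ω* = 1.9435

With n=107, ρ(Jacobi) = cos(π/108) = 0.9996.
√(1−ρ_J²) simplifies to sin(π/108) = 0.02908.
[ω*] 2 ÷ (1 + 0.02908) = 2 ÷ 1.02908 = 1.9435.
At ω = 1.9435 every |λ(B_ω)| = ω−1, so ρ_SOR = 0.9435.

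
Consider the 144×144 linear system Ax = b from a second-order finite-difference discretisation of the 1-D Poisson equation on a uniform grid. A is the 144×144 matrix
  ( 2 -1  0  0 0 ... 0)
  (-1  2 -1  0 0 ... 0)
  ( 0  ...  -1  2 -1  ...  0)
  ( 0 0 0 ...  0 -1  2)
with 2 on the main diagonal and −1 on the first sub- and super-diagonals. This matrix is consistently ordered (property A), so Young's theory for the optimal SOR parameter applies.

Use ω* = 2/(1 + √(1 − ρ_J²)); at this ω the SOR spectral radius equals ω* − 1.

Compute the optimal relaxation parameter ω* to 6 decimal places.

ω* = 1.957590

n=144: λ(B_J) = 1 − λ(A)/2 = cos(kπ/145); k=1 gives ρ_J = 0.999765.
1 − cos²(π/145) = sin²(π/145) ⇒ √(1−ρ_J²) = sin(π/145) = 0.0216645.
ω* = 2 / (1 + 0.0216645) = 2 / 1.0216645 ≈ 1.957590.
ρ_SOR = ω* − 1 = 1.957590 − 1 = 0.957590.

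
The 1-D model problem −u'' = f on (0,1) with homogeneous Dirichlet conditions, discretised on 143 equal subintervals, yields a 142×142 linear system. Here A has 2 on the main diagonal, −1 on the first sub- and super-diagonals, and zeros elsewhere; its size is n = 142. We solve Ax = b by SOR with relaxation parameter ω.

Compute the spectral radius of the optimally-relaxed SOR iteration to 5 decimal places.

With n=142, ρ(Jacobi) = cos(π/143) = 0.99976.
1 − cos²(π/143) = sin²(π/143) ⇒ √(1−ρ_J²) = sin(π/143) = 0.021967.
[ω*] 2 ÷ (1 + 0.021967) = 2 ÷ 1.021967 = 1.95701.
[ρ_SOR] ω* − 1 = 0.95701.

ρ_SOR = 0.95701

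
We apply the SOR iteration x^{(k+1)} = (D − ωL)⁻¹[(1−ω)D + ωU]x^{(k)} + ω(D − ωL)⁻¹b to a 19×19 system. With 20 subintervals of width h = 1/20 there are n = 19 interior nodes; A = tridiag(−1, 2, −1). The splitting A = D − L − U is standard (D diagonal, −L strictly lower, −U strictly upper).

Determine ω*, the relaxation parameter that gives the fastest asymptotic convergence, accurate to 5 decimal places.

½·tridiag(1,0,1) at n=19: λ_k = cos(kπ/20); max |λ| at k=1 ⇒ ρ_J = cos(π/20) ≈ 0.98769.
√(1 − cos²(π/20)) = sin(π/20) ≈ 0.156434.
ω* = 2/(1 + 0.156434) = 2/1.156434 = 1.72945.
At ω = 1.72945 every |λ(B_ω)| = ω−1, so ρ_SOR = 0.72945.

ω* = 1.72945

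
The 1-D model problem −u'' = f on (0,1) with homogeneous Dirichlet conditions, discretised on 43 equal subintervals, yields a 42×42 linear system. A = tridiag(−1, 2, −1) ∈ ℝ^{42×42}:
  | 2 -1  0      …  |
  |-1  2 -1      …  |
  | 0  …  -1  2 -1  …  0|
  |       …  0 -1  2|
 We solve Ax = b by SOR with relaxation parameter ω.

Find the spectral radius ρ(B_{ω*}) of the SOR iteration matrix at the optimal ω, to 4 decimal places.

spectrum of D⁻¹(L+U) = {cos(kπ/43) : 1≤k≤42}; ρ_J = cos(π/43) = 0.9973.
√(1−ρ_J²) = |sin(π/43)| = 0.07300
ω* = 2/(1+0.07300) = 1.8639
ρ_SOR = ω* − 1 ≈ 0.8639.

ρ_SOR = 0.8639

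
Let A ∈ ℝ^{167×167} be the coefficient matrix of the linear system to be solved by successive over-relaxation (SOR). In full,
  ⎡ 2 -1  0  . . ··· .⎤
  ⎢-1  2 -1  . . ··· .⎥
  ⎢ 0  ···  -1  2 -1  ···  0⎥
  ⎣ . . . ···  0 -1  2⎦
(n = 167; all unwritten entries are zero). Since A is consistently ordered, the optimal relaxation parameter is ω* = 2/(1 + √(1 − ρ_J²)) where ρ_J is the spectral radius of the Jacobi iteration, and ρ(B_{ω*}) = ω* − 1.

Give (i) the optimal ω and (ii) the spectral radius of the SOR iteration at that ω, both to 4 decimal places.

With n=167, ρ(Jacobi) = cos(π/168) = 0.9998.
1 − cos²(π/168) = sin²(π/168) ⇒ √(1−ρ_J²) = sin(π/168) = 0.01870.
ω* = 2/(1 + 0.01870) = 2/1.01870 = 1.9633.
ρ_SOR = ω* − 1 = 1.9633 − 1 = 0.9633.

ω* = 1.9633, ρ_SOR = 0.9633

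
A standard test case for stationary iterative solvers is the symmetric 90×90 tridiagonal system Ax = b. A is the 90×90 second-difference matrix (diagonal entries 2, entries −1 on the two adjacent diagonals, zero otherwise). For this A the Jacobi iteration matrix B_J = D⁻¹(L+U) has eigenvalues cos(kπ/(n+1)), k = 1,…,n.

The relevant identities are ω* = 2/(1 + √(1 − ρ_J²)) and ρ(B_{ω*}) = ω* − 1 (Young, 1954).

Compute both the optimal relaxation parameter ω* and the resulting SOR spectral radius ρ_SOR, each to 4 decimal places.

B_J for the 90×90 system has eigenvalues cos(kπ/91); ρ_J = cos(π/91) = 0.9994.
√(1−ρ_J²) = |sin(π/91)| = 0.03452
Young: ω* = 2/(1+√(1−ρ_J²)) = 2/(1+0.03452) = 2/1.03452 = 1.9333.
At ω = 1.9333 every |λ(B_ω)| = ω−1, so ρ_SOR = 0.9333.

ω* = 1.9333, ρ_SOR = 0.9333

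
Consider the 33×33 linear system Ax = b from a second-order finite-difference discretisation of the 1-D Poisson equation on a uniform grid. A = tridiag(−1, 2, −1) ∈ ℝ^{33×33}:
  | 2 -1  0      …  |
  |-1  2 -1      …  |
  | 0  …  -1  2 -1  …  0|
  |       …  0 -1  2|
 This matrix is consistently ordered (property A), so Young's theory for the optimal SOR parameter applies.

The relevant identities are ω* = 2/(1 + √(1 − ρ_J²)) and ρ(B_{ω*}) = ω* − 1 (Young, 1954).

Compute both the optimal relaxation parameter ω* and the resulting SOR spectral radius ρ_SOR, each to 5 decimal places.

½·tridiag(1,0,1) at n=33: λ_k = cos(kπ/34); max |λ| at k=1 ⇒ ρ_J = cos(π/34) ≈ 0.99573.
root = sin(π/34) = 0.092268  (since 1−cos² = sin²).
[ω*] 2 ÷ (1 + 0.092268) = 2 ÷ 1.092268 = 1.83105.
ρ_SOR = ω* − 1 ≈ 0.83105.

ω* = 1.83105, ρ_SOR = 0.83105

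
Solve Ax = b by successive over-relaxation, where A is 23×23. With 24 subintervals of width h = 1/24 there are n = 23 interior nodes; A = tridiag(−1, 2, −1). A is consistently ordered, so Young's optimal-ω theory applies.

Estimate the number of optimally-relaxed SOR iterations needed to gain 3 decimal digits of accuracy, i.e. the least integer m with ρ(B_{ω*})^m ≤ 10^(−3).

ρ_J = max_k |cos(kπ/24)| = cos(π/24) = 0.9914449
√(1−ρ_J²) = |sin(π/24)| = 0.1305262
ω* = 2 / (1 + 0.1305262) = 2 / 1.1305262 ≈ 1.7690877.
ρ(B_{ω*}) = ω*−1 = 0.7690877
m ≥ 3·ln10 / (−ln 0.7690877) = 26.310; smallest integer m = 27.

m = 27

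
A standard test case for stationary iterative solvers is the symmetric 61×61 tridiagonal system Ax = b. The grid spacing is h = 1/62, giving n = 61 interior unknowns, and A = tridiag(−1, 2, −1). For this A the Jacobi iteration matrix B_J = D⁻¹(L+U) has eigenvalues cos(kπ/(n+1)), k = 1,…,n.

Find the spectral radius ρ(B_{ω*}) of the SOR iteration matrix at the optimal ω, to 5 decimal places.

ρ_SOR = 0.90359

B_J for the 61×61 system has eigenvalues cos(kπ/62); ρ_J = cos(π/62) = 0.99872.
√(1−ρ_J²) = |sin(π/62)| = 0.050649
ω* = 2/(1+0.050649) = 1.90359
ρ_SOR = ω* − 1 = 1.90359 − 1 = 0.90359.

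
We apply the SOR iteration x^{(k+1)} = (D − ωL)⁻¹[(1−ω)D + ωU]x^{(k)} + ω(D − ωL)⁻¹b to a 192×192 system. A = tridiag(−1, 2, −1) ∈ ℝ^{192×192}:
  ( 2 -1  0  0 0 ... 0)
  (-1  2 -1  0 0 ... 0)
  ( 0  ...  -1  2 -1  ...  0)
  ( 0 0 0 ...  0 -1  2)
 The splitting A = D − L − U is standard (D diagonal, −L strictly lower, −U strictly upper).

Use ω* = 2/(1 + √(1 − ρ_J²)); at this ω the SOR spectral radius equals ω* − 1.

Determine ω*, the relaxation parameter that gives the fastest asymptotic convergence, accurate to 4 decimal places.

B_J for the 192×192 system has eigenvalues cos(kπ/193); ρ_J = cos(π/193) = 0.9999.
root = sin(π/193) = 0.01628  (since 1−cos² = sin²).
[ω*] 2 ÷ (1 + 0.01628) = 2 ÷ 1.01628 = 1.9680.
Hence ρ(B_{ω*}) = 1.9680 − 1 = 0.9680.

ω* = 1.9680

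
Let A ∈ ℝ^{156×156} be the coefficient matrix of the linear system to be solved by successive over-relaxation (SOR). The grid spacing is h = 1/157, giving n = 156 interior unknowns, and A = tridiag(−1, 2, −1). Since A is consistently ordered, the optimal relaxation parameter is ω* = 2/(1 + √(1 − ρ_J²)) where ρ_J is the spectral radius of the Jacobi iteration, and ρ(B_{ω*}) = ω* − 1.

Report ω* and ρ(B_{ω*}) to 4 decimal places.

With n=156, ρ(Jacobi) = cos(π/157) = 0.9998.
√(1−ρ_J²) simplifies to sin(π/157) = 0.02001.
So ω* = 2/1.02001 = 1.9608 (Young).
ρ_SOR = ω* − 1 ≈ 0.9608.

ω* = 1.9608, ρ_SOR = 0.9608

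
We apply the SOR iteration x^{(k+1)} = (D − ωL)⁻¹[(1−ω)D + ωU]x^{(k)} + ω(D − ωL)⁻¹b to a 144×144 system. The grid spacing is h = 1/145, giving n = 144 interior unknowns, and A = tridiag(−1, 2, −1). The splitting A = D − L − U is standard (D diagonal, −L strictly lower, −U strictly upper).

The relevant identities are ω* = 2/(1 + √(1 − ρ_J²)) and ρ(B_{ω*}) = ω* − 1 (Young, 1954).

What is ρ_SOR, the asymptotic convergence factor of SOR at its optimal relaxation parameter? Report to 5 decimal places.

ρ_SOR = 0.95759

B_J for the 144×144 system has eigenvalues cos(kπ/145); ρ_J = cos(π/145) = 0.99977.
1 − cos²(π/145) = sin²(π/145) ⇒ √(1−ρ_J²) = sin(π/145) = 0.021664.
Young: ω* = 2/(1+√(1−ρ_J²)) = 2/(1+0.021664) = 2/1.021664 = 1.95759.
ρ_SOR = ω* − 1 = 1.95759 − 1 = 0.95759.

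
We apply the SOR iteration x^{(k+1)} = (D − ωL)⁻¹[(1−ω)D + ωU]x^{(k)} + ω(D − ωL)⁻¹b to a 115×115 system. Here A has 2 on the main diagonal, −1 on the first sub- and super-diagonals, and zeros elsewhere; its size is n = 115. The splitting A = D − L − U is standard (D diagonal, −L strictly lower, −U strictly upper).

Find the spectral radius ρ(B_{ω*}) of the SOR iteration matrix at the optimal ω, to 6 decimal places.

B_J for the 115×115 system has eigenvalues cos(kπ/116); ρ_J = cos(π/116) = 0.999633.
1 − cos²(π/116) = sin²(π/116) ⇒ √(1−ρ_J²) = sin(π/116) = 0.0270794.
ω* = 2 / (1 + 0.0270794) = 2 / 1.0270794 ≈ 1.947269.
Hence ρ(B_{ω*}) = 1.947269 − 1 = 0.947269.

ρ_SOR = 0.947269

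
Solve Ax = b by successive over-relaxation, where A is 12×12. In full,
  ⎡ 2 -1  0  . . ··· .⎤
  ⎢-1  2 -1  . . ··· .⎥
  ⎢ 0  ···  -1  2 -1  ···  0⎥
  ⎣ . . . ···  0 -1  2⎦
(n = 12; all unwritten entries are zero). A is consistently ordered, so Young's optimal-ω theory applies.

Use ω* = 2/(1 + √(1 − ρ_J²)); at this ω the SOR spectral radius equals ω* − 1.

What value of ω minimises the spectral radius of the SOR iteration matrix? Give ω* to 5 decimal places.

n=12: λ(B_J) = 1 − λ(A)/2 = cos(kπ/13); k=1 gives ρ_J = 0.97094.
√(1 − cos²(π/13)) = sin(π/13) ≈ 0.239316.
ω* = 2/(1 + 0.239316) = 2/1.239316 = 1.61379.
[ρ_SOR] ω* − 1 = 0.61379.

ω* = 1.61379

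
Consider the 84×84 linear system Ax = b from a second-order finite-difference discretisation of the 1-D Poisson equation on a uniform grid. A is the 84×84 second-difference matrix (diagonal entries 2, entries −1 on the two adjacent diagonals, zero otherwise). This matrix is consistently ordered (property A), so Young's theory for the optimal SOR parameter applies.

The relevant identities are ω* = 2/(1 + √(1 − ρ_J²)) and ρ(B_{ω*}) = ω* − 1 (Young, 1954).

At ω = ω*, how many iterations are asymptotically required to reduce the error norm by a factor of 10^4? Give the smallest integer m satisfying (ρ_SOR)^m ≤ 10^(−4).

m = 125

[ρ_J] n=84: ρ(B_J) = cos(π/(n+1)) = cos(π/85) = 0.9993171.
√(1−ρ_J²) simplifies to sin(π/85) = 0.0369515.
ω* = 2/(1 + 0.0369515) = 2/1.0369515 = 1.9287305.
[ρ_SOR] ω* − 1 = 0.9287305.
ρ_SOR^m ≤ 10^(−4) ⇔ m ≥ 4·ln10/(−ln 0.9287305) = 9.21034/0.0739367 = 124.571; m = ⌈124.571⌉ = 125.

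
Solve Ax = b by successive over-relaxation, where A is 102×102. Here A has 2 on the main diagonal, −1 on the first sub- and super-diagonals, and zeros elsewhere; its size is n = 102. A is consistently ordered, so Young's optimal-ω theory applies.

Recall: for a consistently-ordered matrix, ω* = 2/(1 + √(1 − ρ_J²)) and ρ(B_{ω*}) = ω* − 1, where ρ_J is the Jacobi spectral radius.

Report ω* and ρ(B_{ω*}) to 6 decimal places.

B_J for the 102×102 system has eigenvalues cos(kπ/103); ρ_J = cos(π/103) = 0.999535.
1 − cos²(π/103) = sin²(π/103) ⇒ √(1−ρ_J²) = sin(π/103) = 0.0304962.
ω* = 2 / (1 + 0.0304962) = 2 / 1.0304962 ≈ 1.940813.
Hence ρ(B_{ω*}) = 1.940813 − 1 = 0.940813.

ω* = 1.940813, ρ_SOR = 0.940813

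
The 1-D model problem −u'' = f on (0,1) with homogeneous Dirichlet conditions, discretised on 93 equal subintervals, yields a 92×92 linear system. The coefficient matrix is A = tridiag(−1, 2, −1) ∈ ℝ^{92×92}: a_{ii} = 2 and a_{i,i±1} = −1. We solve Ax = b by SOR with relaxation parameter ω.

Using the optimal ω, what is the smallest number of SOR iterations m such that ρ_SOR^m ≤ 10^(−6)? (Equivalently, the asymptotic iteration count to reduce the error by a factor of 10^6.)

m = 205

B_J for the 92×92 system has eigenvalues cos(kπ/93); ρ_J = cos(π/93) = 0.9994295.
√(1−ρ_J²) = |sin(π/93)| = 0.0337741
So ω* = 2/1.0337741 = 1.9346586 (Young).
and ρ(B_{ω*}) = 1.9346586 − 1 = 0.9346586.
(0.9346586)^m ≤ 10^{−6}  ⇒  m·ln(0.9346586) ≤ −6·ln10  ⇒  m ≥ 204.450  ⇒  m = 205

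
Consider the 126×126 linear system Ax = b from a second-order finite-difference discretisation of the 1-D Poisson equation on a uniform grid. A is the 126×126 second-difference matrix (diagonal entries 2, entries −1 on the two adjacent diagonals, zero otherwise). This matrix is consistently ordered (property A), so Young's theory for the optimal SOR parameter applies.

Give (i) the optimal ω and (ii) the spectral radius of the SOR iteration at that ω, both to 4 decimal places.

ω* = 1.9517, ρ_SOR = 0.9517

With n=126, ρ(Jacobi) = cos(π/127) = 0.9997.
√(1 − cos²(π/127)) = sin(π/127) ≈ 0.02473.
[ω*] 2 ÷ (1 + 0.02473) = 2 ÷ 1.02473 = 1.9517.
and ρ(B_{ω*}) = 1.9517 − 1 = 0.9517.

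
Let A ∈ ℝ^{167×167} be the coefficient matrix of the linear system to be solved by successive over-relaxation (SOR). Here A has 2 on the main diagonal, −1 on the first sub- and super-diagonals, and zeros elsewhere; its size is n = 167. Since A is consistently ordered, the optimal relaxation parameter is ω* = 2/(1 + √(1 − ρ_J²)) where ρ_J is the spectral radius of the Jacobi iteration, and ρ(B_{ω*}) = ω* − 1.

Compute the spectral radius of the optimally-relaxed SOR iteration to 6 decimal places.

ρ_J = max_k |cos(kπ/168)| = cos(π/168) = 0.999825
√(1 − cos²(π/168)) = sin(π/168) ≈ 0.0186989.
Then 2/(1+√(1−ρ_J²)) = 2/(1+0.0186989); ω* = 2/1.0186989 = 1.963289.
At ω = 1.963289 every |λ(B_ω)| = ω−1, so ρ_SOR = 0.963289.

ρ_SOR = 0.963289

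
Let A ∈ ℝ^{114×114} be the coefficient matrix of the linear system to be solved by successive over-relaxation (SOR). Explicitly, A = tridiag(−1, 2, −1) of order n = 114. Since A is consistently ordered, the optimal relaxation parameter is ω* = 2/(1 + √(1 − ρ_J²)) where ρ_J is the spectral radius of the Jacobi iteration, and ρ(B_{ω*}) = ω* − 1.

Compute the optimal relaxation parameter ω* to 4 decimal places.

ω* = 1.9468

n=114: λ(B_J) = 1 − λ(A)/2 = cos(kπ/115); k=1 gives ρ_J = 0.9996.
root = sin(π/115) = 0.02731  (since 1−cos² = sin²).
ω* = 2/(1 + 0.02731) = 2/1.02731 = 1.9468.
At ω = 1.9468 every |λ(B_ω)| = ω−1, so ρ_SOR = 0.9468.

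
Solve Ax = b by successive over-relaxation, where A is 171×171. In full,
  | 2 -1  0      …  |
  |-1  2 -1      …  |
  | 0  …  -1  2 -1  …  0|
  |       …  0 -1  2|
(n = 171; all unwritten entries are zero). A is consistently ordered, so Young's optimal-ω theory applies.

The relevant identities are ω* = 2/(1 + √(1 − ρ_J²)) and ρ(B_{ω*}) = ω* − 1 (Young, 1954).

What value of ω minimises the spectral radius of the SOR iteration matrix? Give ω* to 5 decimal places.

ω* = 1.96413

[ρ_J] n=171: ρ(B_J) = cos(π/(n+1)) = cos(π/172) = 0.99983.
√(1−ρ_J²) = |sin(π/172)| = 0.018264
So ω* = 2/1.018264 = 1.96413 (Young).
ρ_SOR = ω* − 1 ≈ 0.96413.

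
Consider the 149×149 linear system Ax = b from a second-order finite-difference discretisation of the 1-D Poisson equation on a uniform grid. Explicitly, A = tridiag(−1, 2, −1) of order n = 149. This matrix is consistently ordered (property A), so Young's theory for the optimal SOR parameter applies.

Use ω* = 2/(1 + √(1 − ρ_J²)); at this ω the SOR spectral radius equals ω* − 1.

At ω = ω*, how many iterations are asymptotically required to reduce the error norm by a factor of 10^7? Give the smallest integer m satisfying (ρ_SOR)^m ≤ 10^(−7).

m = 385

n=149: λ(B_J) = 1 − λ(A)/2 = cos(kπ/150); k=1 gives ρ_J = 0.9997807.
√(1−ρ_J²) = |sin(π/150)| = 0.0209424
Young: ω* = 2/(1+√(1−ρ_J²)) = 2/(1+0.0209424) = 2/1.0209424 = 1.9589744.
ρ_SOR = ω* − 1 = 1.9589744 − 1 = 0.9589744.
m ≥ 7·ln10 / (−ln 0.9589744) = 384.764; smallest integer m = 385.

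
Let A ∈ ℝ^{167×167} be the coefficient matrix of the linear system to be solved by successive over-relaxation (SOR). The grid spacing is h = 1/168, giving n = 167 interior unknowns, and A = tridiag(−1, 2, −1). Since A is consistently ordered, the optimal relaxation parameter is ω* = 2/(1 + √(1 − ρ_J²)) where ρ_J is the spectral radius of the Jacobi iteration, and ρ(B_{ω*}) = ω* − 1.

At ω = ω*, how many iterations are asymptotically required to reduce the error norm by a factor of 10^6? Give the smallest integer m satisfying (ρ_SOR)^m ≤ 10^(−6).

½·tridiag(1,0,1) at n=167: λ_k = cos(kπ/168); max |λ| at k=1 ⇒ ρ_J = cos(π/168) ≈ 0.9998252.
√(1−ρ_J²) simplifies to sin(π/168) = 0.0186989.
So ω* = 2/1.0186989 = 1.9632887 (Young).
ρ_SOR = ω* − 1 ≈ 0.9632887.
ρ_SOR^m ≤ 10^(−6) ⇔ m ≥ 6·ln10/(−ln 0.9632887) = 13.8155/0.0374021 = 369.378; m = ⌈369.378⌉ = 370.

m = 370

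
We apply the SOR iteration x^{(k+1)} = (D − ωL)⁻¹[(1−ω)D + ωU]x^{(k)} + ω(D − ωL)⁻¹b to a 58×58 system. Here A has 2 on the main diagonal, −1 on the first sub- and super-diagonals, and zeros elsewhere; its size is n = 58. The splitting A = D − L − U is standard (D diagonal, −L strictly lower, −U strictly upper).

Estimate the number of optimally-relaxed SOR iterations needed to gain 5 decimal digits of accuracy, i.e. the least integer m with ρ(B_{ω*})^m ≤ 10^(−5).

spectrum of D⁻¹(L+U) = {cos(kπ/59) : 1≤k≤58}; ρ_J = cos(π/59) = 0.9985827.
root = sin(π/59) = 0.0532222  (since 1−cos² = sin²).
ω* = 2/(1 + 0.0532222) = 2/1.0532222 = 1.8989345.
Hence ρ(B_{ω*}) = 1.8989345 − 1 = 0.8989345.
Need (0.8989345)^m ≤ 10^(−5): m ≥ 5·ln10/|ln 0.8989345| = 11.5129/0.106545 = 108.057 ⇒ m = 109.

m = 109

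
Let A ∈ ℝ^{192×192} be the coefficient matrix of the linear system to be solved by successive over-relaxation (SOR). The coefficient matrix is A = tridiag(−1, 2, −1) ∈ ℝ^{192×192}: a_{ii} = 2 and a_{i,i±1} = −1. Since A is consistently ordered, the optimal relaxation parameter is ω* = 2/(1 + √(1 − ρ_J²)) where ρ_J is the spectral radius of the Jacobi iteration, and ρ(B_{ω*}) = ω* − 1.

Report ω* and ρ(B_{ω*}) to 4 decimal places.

With n=192, ρ(Jacobi) = cos(π/193) = 0.9999.
√(1−ρ_J²) simplifies to sin(π/193) = 0.01628.
ω* = 2 / (1 + 0.01628) = 2 / 1.01628 ≈ 1.9680.
At ω = 1.9680 every |λ(B_ω)| = ω−1, so ρ_SOR = 0.9680.

ω* = 1.9680, ρ_SOR = 0.9680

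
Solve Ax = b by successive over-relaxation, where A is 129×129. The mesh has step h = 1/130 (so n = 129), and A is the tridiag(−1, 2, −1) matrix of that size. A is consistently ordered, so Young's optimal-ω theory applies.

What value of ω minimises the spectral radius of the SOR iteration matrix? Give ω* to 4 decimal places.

ω* = 1.9528

[ρ_J] n=129: ρ(B_J) = cos(π/(n+1)) = cos(π/130) = 0.9997.
√(1−ρ_J²) simplifies to sin(π/130) = 0.02416.
ω* = 2 / (1 + 0.02416) = 2 / 1.02416 ≈ 1.9528.
ρ_SOR = ω* − 1 = 1.9528 − 1 = 0.9528.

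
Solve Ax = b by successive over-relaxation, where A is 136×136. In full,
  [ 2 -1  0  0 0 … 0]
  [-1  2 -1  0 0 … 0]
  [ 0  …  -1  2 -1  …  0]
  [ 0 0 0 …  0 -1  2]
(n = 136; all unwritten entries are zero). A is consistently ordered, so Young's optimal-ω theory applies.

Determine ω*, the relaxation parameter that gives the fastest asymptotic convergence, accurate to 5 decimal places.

ω* = 1.95517

With n=136, ρ(Jacobi) = cos(π/137) = 0.99974.
√(1 − cos²(π/137)) = sin(π/137) ≈ 0.022929.
So ω* = 2/1.022929 = 1.95517 (Young).
ρ(B_{ω*}) = ω*−1 = 0.95517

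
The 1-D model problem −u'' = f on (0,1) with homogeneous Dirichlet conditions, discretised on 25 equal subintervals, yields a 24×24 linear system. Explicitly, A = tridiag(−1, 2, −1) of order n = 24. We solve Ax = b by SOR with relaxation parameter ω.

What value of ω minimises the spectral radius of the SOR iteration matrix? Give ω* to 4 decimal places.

spectrum of D⁻¹(L+U) = {cos(kπ/25) : 1≤k≤24}; ρ_J = cos(π/25) = 0.9921.
√(1 − cos²(π/25)) = sin(π/25) ≈ 0.12533.
ω* = 2/(1+0.12533) = 1.7773
At ω = 1.7773 every |λ(B_ω)| = ω−1, so ρ_SOR = 0.7773.

ω* = 1.7773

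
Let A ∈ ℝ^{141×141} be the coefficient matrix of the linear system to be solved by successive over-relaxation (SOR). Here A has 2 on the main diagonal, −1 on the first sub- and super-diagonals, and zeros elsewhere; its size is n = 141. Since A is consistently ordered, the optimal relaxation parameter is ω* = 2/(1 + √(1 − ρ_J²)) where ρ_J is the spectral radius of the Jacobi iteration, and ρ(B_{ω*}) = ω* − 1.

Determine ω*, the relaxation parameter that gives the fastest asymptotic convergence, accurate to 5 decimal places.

ρ_J = max_k |cos(kπ/142)| = cos(π/142) = 0.99976
√(1−ρ_J²) simplifies to sin(π/142) = 0.022122.
ω* = 2/(1 + 0.022122) = 2/1.022122 = 1.95671.
ρ_SOR = ω* − 1 ≈ 0.95671.

ω* = 1.95671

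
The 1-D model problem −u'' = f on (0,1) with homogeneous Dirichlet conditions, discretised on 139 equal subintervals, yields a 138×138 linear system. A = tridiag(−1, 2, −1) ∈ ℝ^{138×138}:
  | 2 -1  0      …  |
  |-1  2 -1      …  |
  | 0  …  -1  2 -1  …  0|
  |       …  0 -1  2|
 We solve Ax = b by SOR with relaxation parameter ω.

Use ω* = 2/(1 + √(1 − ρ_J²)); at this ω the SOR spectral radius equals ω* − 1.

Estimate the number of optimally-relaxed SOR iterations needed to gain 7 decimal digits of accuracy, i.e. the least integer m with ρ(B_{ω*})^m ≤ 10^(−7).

m = 357

ρ_J = max_k |cos(kπ/139)| = cos(π/139) = 0.9997446
root = sin(π/139) = 0.0225995  (since 1−cos² = sin²).
ω* = 2 / (1 + 0.0225995) = 2 / 1.0225995 ≈ 1.9557999.
ρ(B_{ω*}) = ω*−1 = 0.9557999
ρ_SOR^m ≤ 10^(−7) ⇔ m ≥ 7·ln10/(−ln 0.9557999) = 16.1181/0.0452067 = 356.542; m = ⌈356.542⌉ = 357.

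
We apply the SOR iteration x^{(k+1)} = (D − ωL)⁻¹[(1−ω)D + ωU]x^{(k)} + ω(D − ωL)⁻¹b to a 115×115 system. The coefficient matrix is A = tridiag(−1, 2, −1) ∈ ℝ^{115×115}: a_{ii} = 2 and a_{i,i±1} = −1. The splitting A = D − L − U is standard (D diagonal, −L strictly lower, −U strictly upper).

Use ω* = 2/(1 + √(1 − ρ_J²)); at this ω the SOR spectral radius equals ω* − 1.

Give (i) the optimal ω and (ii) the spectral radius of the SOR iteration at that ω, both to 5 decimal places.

ω* = 1.94727, ρ_SOR = 0.94727

ρ_J = max_k |cos(kπ/116)| = cos(π/116) = 0.99963
√(1 − cos²(π/116)) = sin(π/116) ≈ 0.027079.
Then 2/(1+√(1−ρ_J²)) = 2/(1+0.027079); ω* = 2/1.027079 = 1.94727.
ρ(B_{ω*}) = ω*−1 = 0.94727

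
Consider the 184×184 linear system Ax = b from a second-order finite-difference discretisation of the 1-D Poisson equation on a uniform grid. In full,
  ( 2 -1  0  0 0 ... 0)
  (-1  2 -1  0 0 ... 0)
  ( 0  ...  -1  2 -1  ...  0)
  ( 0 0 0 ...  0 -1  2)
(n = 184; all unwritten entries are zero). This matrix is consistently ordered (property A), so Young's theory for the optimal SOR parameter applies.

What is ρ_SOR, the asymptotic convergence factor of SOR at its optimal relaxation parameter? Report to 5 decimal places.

B_J for the 184×184 system has eigenvalues cos(kπ/185); ρ_J = cos(π/185) = 0.99986.
√(1−ρ_J²) = |sin(π/185)| = 0.016981
[ω*] 2 ÷ (1 + 0.016981) = 2 ÷ 1.016981 = 1.96661.
Hence ρ(B_{ω*}) = 1.96661 − 1 = 0.96661.

ρ_SOR = 0.96661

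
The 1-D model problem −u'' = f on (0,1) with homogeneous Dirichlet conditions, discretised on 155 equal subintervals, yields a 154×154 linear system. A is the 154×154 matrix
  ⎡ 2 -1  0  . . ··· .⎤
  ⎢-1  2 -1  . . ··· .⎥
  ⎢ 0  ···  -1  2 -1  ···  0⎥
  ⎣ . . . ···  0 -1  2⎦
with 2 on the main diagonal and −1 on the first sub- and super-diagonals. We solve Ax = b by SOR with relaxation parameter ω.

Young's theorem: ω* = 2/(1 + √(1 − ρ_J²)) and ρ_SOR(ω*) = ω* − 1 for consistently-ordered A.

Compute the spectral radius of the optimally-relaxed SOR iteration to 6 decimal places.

ρ_SOR = 0.960271

B_J for the 154×154 system has eigenvalues cos(kπ/155); ρ_J = cos(π/155) = 0.999795.
root = sin(π/155) = 0.0202670  (since 1−cos² = sin²).
So ω* = 2/1.0202670 = 1.960271 (Young).
ρ(B_{ω*}) = ω*−1 = 0.960271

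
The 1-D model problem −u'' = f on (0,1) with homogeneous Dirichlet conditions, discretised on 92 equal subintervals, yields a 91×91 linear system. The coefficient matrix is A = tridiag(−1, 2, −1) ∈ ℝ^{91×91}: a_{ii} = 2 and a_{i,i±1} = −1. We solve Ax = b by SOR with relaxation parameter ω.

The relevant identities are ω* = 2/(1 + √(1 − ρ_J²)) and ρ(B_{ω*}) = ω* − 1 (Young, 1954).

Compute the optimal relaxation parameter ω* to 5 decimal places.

[ρ_J] n=91: ρ(B_J) = cos(π/(n+1)) = cos(π/92) = 0.99942.
√(1 − cos²(π/92)) = sin(π/92) ≈ 0.034141.
So ω* = 2/1.034141 = 1.93397 (Young).
[ρ_SOR] ω* − 1 = 0.93397.

ω* = 1.93397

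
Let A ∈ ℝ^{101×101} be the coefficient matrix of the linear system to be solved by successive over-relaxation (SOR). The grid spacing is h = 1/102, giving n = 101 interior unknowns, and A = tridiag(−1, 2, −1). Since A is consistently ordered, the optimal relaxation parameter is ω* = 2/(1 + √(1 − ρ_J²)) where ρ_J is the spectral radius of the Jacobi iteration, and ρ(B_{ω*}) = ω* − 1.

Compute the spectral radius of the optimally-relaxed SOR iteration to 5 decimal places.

ρ_SOR = 0.94025

ρ_J = max_k |cos(kπ/102)| = cos(π/102) = 0.99953
√(1−ρ_J²) = |sin(π/102)| = 0.030795
Young: ω* = 2/(1+√(1−ρ_J²)) = 2/(1+0.030795) = 2/1.030795 = 1.94025.
At ω = 1.94025 every |λ(B_ω)| = ω−1, so ρ_SOR = 0.94025.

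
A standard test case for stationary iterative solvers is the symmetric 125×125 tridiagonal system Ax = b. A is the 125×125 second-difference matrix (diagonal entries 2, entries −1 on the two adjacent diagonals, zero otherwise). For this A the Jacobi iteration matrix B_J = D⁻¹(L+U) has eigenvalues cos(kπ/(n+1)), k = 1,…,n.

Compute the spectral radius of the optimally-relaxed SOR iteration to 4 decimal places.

ρ_SOR = 0.9514

[ρ_J] n=125: ρ(B_J) = cos(π/(n+1)) = cos(π/126) = 0.9997.
√(1−ρ_J²) = |sin(π/126)| = 0.02493
ω* = 2 / (1 + 0.02493) = 2 / 1.02493 ≈ 1.9514.
At ω = 1.9514 every |λ(B_ω)| = ω−1, so ρ_SOR = 0.9514.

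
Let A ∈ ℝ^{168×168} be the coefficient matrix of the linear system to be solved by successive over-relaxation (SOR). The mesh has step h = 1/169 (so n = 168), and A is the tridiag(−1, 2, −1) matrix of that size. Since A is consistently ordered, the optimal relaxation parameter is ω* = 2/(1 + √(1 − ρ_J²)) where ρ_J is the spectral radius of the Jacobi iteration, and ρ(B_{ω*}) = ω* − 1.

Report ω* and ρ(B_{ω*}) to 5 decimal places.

ω* = 1.96350, ρ_SOR = 0.96350

[ρ_J] n=168: ρ(B_J) = cos(π/(n+1)) = cos(π/169) = 0.99983.
√(1−ρ_J²) simplifies to sin(π/169) = 0.018588.
Then 2/(1+√(1−ρ_J²)) = 2/(1+0.018588); ω* = 2/1.018588 = 1.96350.
ρ(B_{ω*}) = ω*−1 = 0.96350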